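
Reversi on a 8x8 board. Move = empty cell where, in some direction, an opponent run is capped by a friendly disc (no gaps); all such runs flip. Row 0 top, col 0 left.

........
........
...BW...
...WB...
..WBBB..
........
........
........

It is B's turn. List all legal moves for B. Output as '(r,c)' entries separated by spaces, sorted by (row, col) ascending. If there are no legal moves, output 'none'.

Answer: (1,4) (2,2) (2,5) (3,2) (4,1)

Derivation:
(1,3): no bracket -> illegal
(1,4): flips 1 -> legal
(1,5): no bracket -> illegal
(2,2): flips 1 -> legal
(2,5): flips 1 -> legal
(3,1): no bracket -> illegal
(3,2): flips 1 -> legal
(3,5): no bracket -> illegal
(4,1): flips 1 -> legal
(5,1): no bracket -> illegal
(5,2): no bracket -> illegal
(5,3): no bracket -> illegal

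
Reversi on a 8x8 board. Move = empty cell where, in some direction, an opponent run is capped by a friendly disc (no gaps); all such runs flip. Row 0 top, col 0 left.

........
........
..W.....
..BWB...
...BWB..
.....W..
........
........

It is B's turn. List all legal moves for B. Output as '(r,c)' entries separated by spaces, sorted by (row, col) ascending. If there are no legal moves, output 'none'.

Answer: (1,2) (2,3) (5,4) (6,5)

Derivation:
(1,1): no bracket -> illegal
(1,2): flips 1 -> legal
(1,3): no bracket -> illegal
(2,1): no bracket -> illegal
(2,3): flips 1 -> legal
(2,4): no bracket -> illegal
(3,1): no bracket -> illegal
(3,5): no bracket -> illegal
(4,2): no bracket -> illegal
(4,6): no bracket -> illegal
(5,3): no bracket -> illegal
(5,4): flips 1 -> legal
(5,6): no bracket -> illegal
(6,4): no bracket -> illegal
(6,5): flips 1 -> legal
(6,6): no bracket -> illegal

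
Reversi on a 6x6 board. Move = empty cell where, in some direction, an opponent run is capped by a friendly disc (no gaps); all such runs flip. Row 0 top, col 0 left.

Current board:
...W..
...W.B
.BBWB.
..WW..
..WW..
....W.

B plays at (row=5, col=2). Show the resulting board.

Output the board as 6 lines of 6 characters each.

Place B at (5,2); scan 8 dirs for brackets.
Dir NW: first cell '.' (not opp) -> no flip
Dir N: opp run (4,2) (3,2) capped by B -> flip
Dir NE: opp run (4,3), next='.' -> no flip
Dir W: first cell '.' (not opp) -> no flip
Dir E: first cell '.' (not opp) -> no flip
Dir SW: edge -> no flip
Dir S: edge -> no flip
Dir SE: edge -> no flip
All flips: (3,2) (4,2)

Answer: ...W..
...W.B
.BBWB.
..BW..
..BW..
..B.W.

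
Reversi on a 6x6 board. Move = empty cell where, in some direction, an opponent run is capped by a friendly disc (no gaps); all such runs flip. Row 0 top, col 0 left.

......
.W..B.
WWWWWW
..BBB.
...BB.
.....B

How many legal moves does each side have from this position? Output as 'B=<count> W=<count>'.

Answer: B=5 W=9

Derivation:
-- B to move --
(0,0): flips 2 -> legal
(0,1): no bracket -> illegal
(0,2): no bracket -> illegal
(1,0): flips 1 -> legal
(1,2): flips 2 -> legal
(1,3): flips 1 -> legal
(1,5): flips 1 -> legal
(3,0): no bracket -> illegal
(3,1): no bracket -> illegal
(3,5): no bracket -> illegal
B mobility = 5
-- W to move --
(0,3): flips 1 -> legal
(0,4): flips 1 -> legal
(0,5): flips 1 -> legal
(1,3): no bracket -> illegal
(1,5): no bracket -> illegal
(3,1): no bracket -> illegal
(3,5): no bracket -> illegal
(4,1): flips 1 -> legal
(4,2): flips 2 -> legal
(4,5): flips 1 -> legal
(5,2): flips 2 -> legal
(5,3): flips 2 -> legal
(5,4): flips 4 -> legal
W mobility = 9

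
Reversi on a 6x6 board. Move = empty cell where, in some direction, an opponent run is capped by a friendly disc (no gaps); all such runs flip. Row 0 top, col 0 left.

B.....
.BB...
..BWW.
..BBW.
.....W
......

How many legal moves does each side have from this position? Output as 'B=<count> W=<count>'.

-- B to move --
(1,3): flips 1 -> legal
(1,4): flips 1 -> legal
(1,5): flips 1 -> legal
(2,5): flips 2 -> legal
(3,5): flips 1 -> legal
(4,3): no bracket -> illegal
(4,4): no bracket -> illegal
(5,4): no bracket -> illegal
(5,5): no bracket -> illegal
B mobility = 5
-- W to move --
(0,1): flips 1 -> legal
(0,2): no bracket -> illegal
(0,3): no bracket -> illegal
(1,0): no bracket -> illegal
(1,3): no bracket -> illegal
(2,0): no bracket -> illegal
(2,1): flips 1 -> legal
(3,1): flips 2 -> legal
(4,1): flips 1 -> legal
(4,2): flips 1 -> legal
(4,3): flips 1 -> legal
(4,4): no bracket -> illegal
W mobility = 6

Answer: B=5 W=6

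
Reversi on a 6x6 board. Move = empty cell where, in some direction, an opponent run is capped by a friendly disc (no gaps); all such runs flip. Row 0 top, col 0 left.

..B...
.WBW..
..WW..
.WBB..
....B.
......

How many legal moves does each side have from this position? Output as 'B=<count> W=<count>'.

Answer: B=8 W=6

Derivation:
-- B to move --
(0,0): flips 2 -> legal
(0,1): no bracket -> illegal
(0,3): flips 2 -> legal
(0,4): no bracket -> illegal
(1,0): flips 1 -> legal
(1,4): flips 2 -> legal
(2,0): flips 1 -> legal
(2,1): no bracket -> illegal
(2,4): flips 1 -> legal
(3,0): flips 1 -> legal
(3,4): flips 1 -> legal
(4,0): no bracket -> illegal
(4,1): no bracket -> illegal
(4,2): no bracket -> illegal
B mobility = 8
-- W to move --
(0,1): flips 1 -> legal
(0,3): no bracket -> illegal
(2,1): no bracket -> illegal
(2,4): no bracket -> illegal
(3,4): flips 2 -> legal
(3,5): no bracket -> illegal
(4,1): flips 1 -> legal
(4,2): flips 1 -> legal
(4,3): flips 1 -> legal
(4,5): no bracket -> illegal
(5,3): no bracket -> illegal
(5,4): no bracket -> illegal
(5,5): flips 2 -> legal
W mobility = 6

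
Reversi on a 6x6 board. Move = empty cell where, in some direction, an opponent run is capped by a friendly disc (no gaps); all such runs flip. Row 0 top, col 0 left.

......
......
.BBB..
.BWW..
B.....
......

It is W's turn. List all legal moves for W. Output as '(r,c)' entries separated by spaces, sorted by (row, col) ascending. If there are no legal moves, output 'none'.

Answer: (1,0) (1,1) (1,2) (1,3) (1,4) (3,0)

Derivation:
(1,0): flips 1 -> legal
(1,1): flips 1 -> legal
(1,2): flips 1 -> legal
(1,3): flips 1 -> legal
(1,4): flips 1 -> legal
(2,0): no bracket -> illegal
(2,4): no bracket -> illegal
(3,0): flips 1 -> legal
(3,4): no bracket -> illegal
(4,1): no bracket -> illegal
(4,2): no bracket -> illegal
(5,0): no bracket -> illegal
(5,1): no bracket -> illegal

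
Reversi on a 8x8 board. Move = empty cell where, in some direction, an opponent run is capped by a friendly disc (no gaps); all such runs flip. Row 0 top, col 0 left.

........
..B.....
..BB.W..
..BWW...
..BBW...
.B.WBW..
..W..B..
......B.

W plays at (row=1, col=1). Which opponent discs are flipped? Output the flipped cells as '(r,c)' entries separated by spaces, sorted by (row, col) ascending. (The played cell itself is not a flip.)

Dir NW: first cell '.' (not opp) -> no flip
Dir N: first cell '.' (not opp) -> no flip
Dir NE: first cell '.' (not opp) -> no flip
Dir W: first cell '.' (not opp) -> no flip
Dir E: opp run (1,2), next='.' -> no flip
Dir SW: first cell '.' (not opp) -> no flip
Dir S: first cell '.' (not opp) -> no flip
Dir SE: opp run (2,2) capped by W -> flip

Answer: (2,2)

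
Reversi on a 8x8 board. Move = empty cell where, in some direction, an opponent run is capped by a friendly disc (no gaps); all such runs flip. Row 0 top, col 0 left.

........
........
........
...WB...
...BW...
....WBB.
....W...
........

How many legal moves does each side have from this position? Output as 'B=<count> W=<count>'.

-- B to move --
(2,2): flips 2 -> legal
(2,3): flips 1 -> legal
(2,4): no bracket -> illegal
(3,2): flips 1 -> legal
(3,5): no bracket -> illegal
(4,2): no bracket -> illegal
(4,5): flips 1 -> legal
(5,3): flips 1 -> legal
(6,3): no bracket -> illegal
(6,5): flips 1 -> legal
(7,3): flips 1 -> legal
(7,4): flips 3 -> legal
(7,5): no bracket -> illegal
B mobility = 8
-- W to move --
(2,3): no bracket -> illegal
(2,4): flips 1 -> legal
(2,5): no bracket -> illegal
(3,2): flips 1 -> legal
(3,5): flips 1 -> legal
(4,2): flips 1 -> legal
(4,5): no bracket -> illegal
(4,6): flips 1 -> legal
(4,7): no bracket -> illegal
(5,2): no bracket -> illegal
(5,3): flips 1 -> legal
(5,7): flips 2 -> legal
(6,5): no bracket -> illegal
(6,6): flips 1 -> legal
(6,7): no bracket -> illegal
W mobility = 8

Answer: B=8 W=8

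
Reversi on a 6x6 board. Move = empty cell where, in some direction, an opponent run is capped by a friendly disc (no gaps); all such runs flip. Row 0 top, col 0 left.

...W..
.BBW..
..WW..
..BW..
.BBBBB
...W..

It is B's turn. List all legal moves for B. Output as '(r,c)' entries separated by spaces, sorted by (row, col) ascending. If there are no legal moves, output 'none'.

Answer: (1,4) (2,4) (3,4)

Derivation:
(0,2): no bracket -> illegal
(0,4): no bracket -> illegal
(1,4): flips 2 -> legal
(2,1): no bracket -> illegal
(2,4): flips 1 -> legal
(3,1): no bracket -> illegal
(3,4): flips 2 -> legal
(5,2): no bracket -> illegal
(5,4): no bracket -> illegal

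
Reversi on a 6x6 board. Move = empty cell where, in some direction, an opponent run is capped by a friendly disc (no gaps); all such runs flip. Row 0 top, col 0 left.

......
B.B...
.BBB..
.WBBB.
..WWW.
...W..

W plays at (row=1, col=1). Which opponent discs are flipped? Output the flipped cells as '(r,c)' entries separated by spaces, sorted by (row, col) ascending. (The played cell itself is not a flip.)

Answer: (2,1) (2,2) (3,3)

Derivation:
Dir NW: first cell '.' (not opp) -> no flip
Dir N: first cell '.' (not opp) -> no flip
Dir NE: first cell '.' (not opp) -> no flip
Dir W: opp run (1,0), next=edge -> no flip
Dir E: opp run (1,2), next='.' -> no flip
Dir SW: first cell '.' (not opp) -> no flip
Dir S: opp run (2,1) capped by W -> flip
Dir SE: opp run (2,2) (3,3) capped by W -> flip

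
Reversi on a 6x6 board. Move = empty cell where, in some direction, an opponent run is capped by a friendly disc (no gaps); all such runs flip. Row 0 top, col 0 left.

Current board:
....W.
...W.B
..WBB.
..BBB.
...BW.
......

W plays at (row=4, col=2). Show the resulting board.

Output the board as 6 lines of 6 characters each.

Place W at (4,2); scan 8 dirs for brackets.
Dir NW: first cell '.' (not opp) -> no flip
Dir N: opp run (3,2) capped by W -> flip
Dir NE: opp run (3,3) (2,4) (1,5), next=edge -> no flip
Dir W: first cell '.' (not opp) -> no flip
Dir E: opp run (4,3) capped by W -> flip
Dir SW: first cell '.' (not opp) -> no flip
Dir S: first cell '.' (not opp) -> no flip
Dir SE: first cell '.' (not opp) -> no flip
All flips: (3,2) (4,3)

Answer: ....W.
...W.B
..WBB.
..WBB.
..WWW.
......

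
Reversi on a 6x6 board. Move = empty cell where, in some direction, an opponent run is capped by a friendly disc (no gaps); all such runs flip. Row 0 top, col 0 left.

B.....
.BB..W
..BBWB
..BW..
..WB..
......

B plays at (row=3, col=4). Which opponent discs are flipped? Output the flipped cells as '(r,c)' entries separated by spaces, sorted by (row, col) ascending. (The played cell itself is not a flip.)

Answer: (3,3)

Derivation:
Dir NW: first cell 'B' (not opp) -> no flip
Dir N: opp run (2,4), next='.' -> no flip
Dir NE: first cell 'B' (not opp) -> no flip
Dir W: opp run (3,3) capped by B -> flip
Dir E: first cell '.' (not opp) -> no flip
Dir SW: first cell 'B' (not opp) -> no flip
Dir S: first cell '.' (not opp) -> no flip
Dir SE: first cell '.' (not opp) -> no flip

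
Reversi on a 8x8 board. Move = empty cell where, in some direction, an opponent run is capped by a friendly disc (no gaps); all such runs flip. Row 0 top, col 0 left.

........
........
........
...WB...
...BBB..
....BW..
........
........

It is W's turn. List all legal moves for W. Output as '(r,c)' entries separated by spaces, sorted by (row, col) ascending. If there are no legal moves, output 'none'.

(2,3): no bracket -> illegal
(2,4): no bracket -> illegal
(2,5): no bracket -> illegal
(3,2): no bracket -> illegal
(3,5): flips 2 -> legal
(3,6): no bracket -> illegal
(4,2): no bracket -> illegal
(4,6): no bracket -> illegal
(5,2): no bracket -> illegal
(5,3): flips 2 -> legal
(5,6): no bracket -> illegal
(6,3): no bracket -> illegal
(6,4): no bracket -> illegal
(6,5): no bracket -> illegal

Answer: (3,5) (5,3)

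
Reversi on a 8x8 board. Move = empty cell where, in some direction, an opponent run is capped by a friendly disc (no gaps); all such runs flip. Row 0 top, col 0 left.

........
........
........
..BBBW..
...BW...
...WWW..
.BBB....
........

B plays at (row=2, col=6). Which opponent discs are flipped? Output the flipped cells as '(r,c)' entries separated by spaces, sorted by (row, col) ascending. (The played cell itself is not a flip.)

Dir NW: first cell '.' (not opp) -> no flip
Dir N: first cell '.' (not opp) -> no flip
Dir NE: first cell '.' (not opp) -> no flip
Dir W: first cell '.' (not opp) -> no flip
Dir E: first cell '.' (not opp) -> no flip
Dir SW: opp run (3,5) (4,4) (5,3) capped by B -> flip
Dir S: first cell '.' (not opp) -> no flip
Dir SE: first cell '.' (not opp) -> no flip

Answer: (3,5) (4,4) (5,3)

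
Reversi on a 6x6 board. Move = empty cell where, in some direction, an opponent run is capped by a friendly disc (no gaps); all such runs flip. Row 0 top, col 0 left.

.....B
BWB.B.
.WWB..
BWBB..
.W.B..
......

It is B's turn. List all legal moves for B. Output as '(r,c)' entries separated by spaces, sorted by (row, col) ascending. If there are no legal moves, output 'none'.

Answer: (0,0) (2,0) (5,0) (5,2)

Derivation:
(0,0): flips 2 -> legal
(0,1): no bracket -> illegal
(0,2): no bracket -> illegal
(1,3): no bracket -> illegal
(2,0): flips 2 -> legal
(4,0): no bracket -> illegal
(4,2): no bracket -> illegal
(5,0): flips 1 -> legal
(5,1): no bracket -> illegal
(5,2): flips 1 -> legal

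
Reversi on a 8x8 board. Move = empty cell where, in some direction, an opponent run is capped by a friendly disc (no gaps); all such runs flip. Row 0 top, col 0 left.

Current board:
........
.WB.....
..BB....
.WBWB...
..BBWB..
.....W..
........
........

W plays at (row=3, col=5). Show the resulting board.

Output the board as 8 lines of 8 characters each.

Place W at (3,5); scan 8 dirs for brackets.
Dir NW: first cell '.' (not opp) -> no flip
Dir N: first cell '.' (not opp) -> no flip
Dir NE: first cell '.' (not opp) -> no flip
Dir W: opp run (3,4) capped by W -> flip
Dir E: first cell '.' (not opp) -> no flip
Dir SW: first cell 'W' (not opp) -> no flip
Dir S: opp run (4,5) capped by W -> flip
Dir SE: first cell '.' (not opp) -> no flip
All flips: (3,4) (4,5)

Answer: ........
.WB.....
..BB....
.WBWWW..
..BBWW..
.....W..
........
........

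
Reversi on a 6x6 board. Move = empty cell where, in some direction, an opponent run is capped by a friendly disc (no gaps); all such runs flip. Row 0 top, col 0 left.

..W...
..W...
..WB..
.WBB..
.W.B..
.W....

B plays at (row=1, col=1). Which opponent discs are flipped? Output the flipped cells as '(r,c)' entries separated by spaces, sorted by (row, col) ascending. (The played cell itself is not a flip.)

Answer: (2,2)

Derivation:
Dir NW: first cell '.' (not opp) -> no flip
Dir N: first cell '.' (not opp) -> no flip
Dir NE: opp run (0,2), next=edge -> no flip
Dir W: first cell '.' (not opp) -> no flip
Dir E: opp run (1,2), next='.' -> no flip
Dir SW: first cell '.' (not opp) -> no flip
Dir S: first cell '.' (not opp) -> no flip
Dir SE: opp run (2,2) capped by B -> flip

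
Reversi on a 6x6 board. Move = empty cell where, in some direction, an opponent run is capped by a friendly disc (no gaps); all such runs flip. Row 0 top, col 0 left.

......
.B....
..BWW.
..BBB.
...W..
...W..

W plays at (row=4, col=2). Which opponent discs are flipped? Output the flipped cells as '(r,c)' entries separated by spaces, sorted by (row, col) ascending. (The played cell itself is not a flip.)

Answer: (3,3)

Derivation:
Dir NW: first cell '.' (not opp) -> no flip
Dir N: opp run (3,2) (2,2), next='.' -> no flip
Dir NE: opp run (3,3) capped by W -> flip
Dir W: first cell '.' (not opp) -> no flip
Dir E: first cell 'W' (not opp) -> no flip
Dir SW: first cell '.' (not opp) -> no flip
Dir S: first cell '.' (not opp) -> no flip
Dir SE: first cell 'W' (not opp) -> no flip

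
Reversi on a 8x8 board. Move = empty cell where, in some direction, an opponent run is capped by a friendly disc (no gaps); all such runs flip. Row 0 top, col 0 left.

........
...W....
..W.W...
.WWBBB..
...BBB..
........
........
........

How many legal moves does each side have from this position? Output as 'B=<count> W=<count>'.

Answer: B=6 W=5

Derivation:
-- B to move --
(0,2): flips 2 -> legal
(0,3): no bracket -> illegal
(0,4): no bracket -> illegal
(1,1): flips 1 -> legal
(1,2): no bracket -> illegal
(1,4): flips 1 -> legal
(1,5): flips 1 -> legal
(2,0): no bracket -> illegal
(2,1): flips 1 -> legal
(2,3): no bracket -> illegal
(2,5): no bracket -> illegal
(3,0): flips 2 -> legal
(4,0): no bracket -> illegal
(4,1): no bracket -> illegal
(4,2): no bracket -> illegal
B mobility = 6
-- W to move --
(2,3): no bracket -> illegal
(2,5): no bracket -> illegal
(2,6): no bracket -> illegal
(3,6): flips 3 -> legal
(4,2): flips 1 -> legal
(4,6): flips 1 -> legal
(5,2): no bracket -> illegal
(5,3): no bracket -> illegal
(5,4): flips 3 -> legal
(5,5): flips 2 -> legal
(5,6): no bracket -> illegal
W mobility = 5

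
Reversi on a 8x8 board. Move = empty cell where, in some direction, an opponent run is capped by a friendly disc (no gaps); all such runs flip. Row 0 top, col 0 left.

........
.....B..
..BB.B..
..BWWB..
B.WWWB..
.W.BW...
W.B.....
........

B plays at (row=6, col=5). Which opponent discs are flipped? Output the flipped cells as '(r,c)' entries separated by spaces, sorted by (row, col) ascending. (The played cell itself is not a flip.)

Answer: (4,3) (5,4)

Derivation:
Dir NW: opp run (5,4) (4,3) capped by B -> flip
Dir N: first cell '.' (not opp) -> no flip
Dir NE: first cell '.' (not opp) -> no flip
Dir W: first cell '.' (not opp) -> no flip
Dir E: first cell '.' (not opp) -> no flip
Dir SW: first cell '.' (not opp) -> no flip
Dir S: first cell '.' (not opp) -> no flip
Dir SE: first cell '.' (not opp) -> no flip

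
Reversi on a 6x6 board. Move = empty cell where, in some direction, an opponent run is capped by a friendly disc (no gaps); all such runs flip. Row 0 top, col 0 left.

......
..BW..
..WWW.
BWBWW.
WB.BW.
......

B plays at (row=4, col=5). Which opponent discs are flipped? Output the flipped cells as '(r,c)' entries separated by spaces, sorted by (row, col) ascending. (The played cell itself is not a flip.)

Answer: (2,3) (3,4) (4,4)

Derivation:
Dir NW: opp run (3,4) (2,3) capped by B -> flip
Dir N: first cell '.' (not opp) -> no flip
Dir NE: edge -> no flip
Dir W: opp run (4,4) capped by B -> flip
Dir E: edge -> no flip
Dir SW: first cell '.' (not opp) -> no flip
Dir S: first cell '.' (not opp) -> no flip
Dir SE: edge -> no flip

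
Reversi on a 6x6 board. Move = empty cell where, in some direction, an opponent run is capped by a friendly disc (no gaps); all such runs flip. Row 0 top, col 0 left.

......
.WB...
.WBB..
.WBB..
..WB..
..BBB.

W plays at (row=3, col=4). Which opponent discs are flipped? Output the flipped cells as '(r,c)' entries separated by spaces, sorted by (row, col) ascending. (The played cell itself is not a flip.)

Answer: (3,2) (3,3)

Derivation:
Dir NW: opp run (2,3) (1,2), next='.' -> no flip
Dir N: first cell '.' (not opp) -> no flip
Dir NE: first cell '.' (not opp) -> no flip
Dir W: opp run (3,3) (3,2) capped by W -> flip
Dir E: first cell '.' (not opp) -> no flip
Dir SW: opp run (4,3) (5,2), next=edge -> no flip
Dir S: first cell '.' (not opp) -> no flip
Dir SE: first cell '.' (not opp) -> no flip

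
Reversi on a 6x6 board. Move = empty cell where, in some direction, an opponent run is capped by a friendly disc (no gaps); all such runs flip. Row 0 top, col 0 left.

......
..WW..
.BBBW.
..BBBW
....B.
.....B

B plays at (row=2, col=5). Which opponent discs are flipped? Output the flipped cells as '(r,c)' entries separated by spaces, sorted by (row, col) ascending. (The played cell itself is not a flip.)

Dir NW: first cell '.' (not opp) -> no flip
Dir N: first cell '.' (not opp) -> no flip
Dir NE: edge -> no flip
Dir W: opp run (2,4) capped by B -> flip
Dir E: edge -> no flip
Dir SW: first cell 'B' (not opp) -> no flip
Dir S: opp run (3,5), next='.' -> no flip
Dir SE: edge -> no flip

Answer: (2,4)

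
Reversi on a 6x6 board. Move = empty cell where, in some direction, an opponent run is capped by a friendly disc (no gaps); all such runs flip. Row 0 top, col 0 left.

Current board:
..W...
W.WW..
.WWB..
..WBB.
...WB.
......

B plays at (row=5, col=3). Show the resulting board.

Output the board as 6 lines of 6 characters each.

Place B at (5,3); scan 8 dirs for brackets.
Dir NW: first cell '.' (not opp) -> no flip
Dir N: opp run (4,3) capped by B -> flip
Dir NE: first cell 'B' (not opp) -> no flip
Dir W: first cell '.' (not opp) -> no flip
Dir E: first cell '.' (not opp) -> no flip
Dir SW: edge -> no flip
Dir S: edge -> no flip
Dir SE: edge -> no flip
All flips: (4,3)

Answer: ..W...
W.WW..
.WWB..
..WBB.
...BB.
...B..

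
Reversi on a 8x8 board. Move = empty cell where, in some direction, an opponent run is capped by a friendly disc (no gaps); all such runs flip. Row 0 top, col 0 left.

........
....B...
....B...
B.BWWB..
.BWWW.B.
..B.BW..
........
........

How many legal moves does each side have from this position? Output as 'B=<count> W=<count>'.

Answer: B=6 W=14

Derivation:
-- B to move --
(2,2): no bracket -> illegal
(2,3): no bracket -> illegal
(2,5): flips 2 -> legal
(3,1): no bracket -> illegal
(4,5): flips 3 -> legal
(5,1): flips 2 -> legal
(5,3): flips 1 -> legal
(5,6): flips 1 -> legal
(6,4): flips 1 -> legal
(6,5): no bracket -> illegal
(6,6): no bracket -> illegal
B mobility = 6
-- W to move --
(0,3): no bracket -> illegal
(0,4): flips 2 -> legal
(0,5): no bracket -> illegal
(1,3): no bracket -> illegal
(1,5): flips 1 -> legal
(2,0): no bracket -> illegal
(2,1): flips 1 -> legal
(2,2): flips 1 -> legal
(2,3): no bracket -> illegal
(2,5): no bracket -> illegal
(2,6): flips 1 -> legal
(3,1): flips 1 -> legal
(3,6): flips 1 -> legal
(3,7): flips 1 -> legal
(4,0): flips 1 -> legal
(4,5): no bracket -> illegal
(4,7): no bracket -> illegal
(5,0): no bracket -> illegal
(5,1): no bracket -> illegal
(5,3): flips 1 -> legal
(5,6): no bracket -> illegal
(5,7): no bracket -> illegal
(6,1): flips 1 -> legal
(6,2): flips 1 -> legal
(6,3): no bracket -> illegal
(6,4): flips 1 -> legal
(6,5): flips 1 -> legal
W mobility = 14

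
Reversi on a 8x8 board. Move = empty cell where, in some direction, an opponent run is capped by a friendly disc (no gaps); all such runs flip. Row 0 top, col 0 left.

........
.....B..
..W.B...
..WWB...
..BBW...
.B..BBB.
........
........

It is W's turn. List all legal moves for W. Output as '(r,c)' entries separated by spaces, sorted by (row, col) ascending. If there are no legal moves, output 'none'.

Answer: (0,6) (1,4) (3,5) (4,1) (5,2) (5,3) (6,0) (6,4) (6,5) (6,6)

Derivation:
(0,4): no bracket -> illegal
(0,5): no bracket -> illegal
(0,6): flips 2 -> legal
(1,3): no bracket -> illegal
(1,4): flips 2 -> legal
(1,6): no bracket -> illegal
(2,3): no bracket -> illegal
(2,5): no bracket -> illegal
(2,6): no bracket -> illegal
(3,1): no bracket -> illegal
(3,5): flips 1 -> legal
(4,0): no bracket -> illegal
(4,1): flips 2 -> legal
(4,5): no bracket -> illegal
(4,6): no bracket -> illegal
(4,7): no bracket -> illegal
(5,0): no bracket -> illegal
(5,2): flips 1 -> legal
(5,3): flips 1 -> legal
(5,7): no bracket -> illegal
(6,0): flips 2 -> legal
(6,1): no bracket -> illegal
(6,2): no bracket -> illegal
(6,3): no bracket -> illegal
(6,4): flips 1 -> legal
(6,5): flips 2 -> legal
(6,6): flips 1 -> legal
(6,7): no bracket -> illegal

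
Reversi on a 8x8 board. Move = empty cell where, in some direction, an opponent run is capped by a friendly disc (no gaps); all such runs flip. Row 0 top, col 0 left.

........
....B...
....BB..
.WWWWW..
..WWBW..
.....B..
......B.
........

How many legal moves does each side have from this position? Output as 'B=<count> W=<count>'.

-- B to move --
(2,0): no bracket -> illegal
(2,1): no bracket -> illegal
(2,2): flips 1 -> legal
(2,3): no bracket -> illegal
(2,6): flips 1 -> legal
(3,0): no bracket -> illegal
(3,6): no bracket -> illegal
(4,0): no bracket -> illegal
(4,1): flips 2 -> legal
(4,6): flips 2 -> legal
(5,1): flips 2 -> legal
(5,2): flips 2 -> legal
(5,3): no bracket -> illegal
(5,4): no bracket -> illegal
(5,6): no bracket -> illegal
B mobility = 6
-- W to move --
(0,3): no bracket -> illegal
(0,4): flips 2 -> legal
(0,5): no bracket -> illegal
(1,3): flips 1 -> legal
(1,5): flips 2 -> legal
(1,6): flips 1 -> legal
(2,3): no bracket -> illegal
(2,6): no bracket -> illegal
(3,6): no bracket -> illegal
(4,6): no bracket -> illegal
(5,3): flips 1 -> legal
(5,4): flips 1 -> legal
(5,6): no bracket -> illegal
(5,7): no bracket -> illegal
(6,4): no bracket -> illegal
(6,5): flips 1 -> legal
(6,7): no bracket -> illegal
(7,5): no bracket -> illegal
(7,6): no bracket -> illegal
(7,7): flips 3 -> legal
W mobility = 8

Answer: B=6 W=8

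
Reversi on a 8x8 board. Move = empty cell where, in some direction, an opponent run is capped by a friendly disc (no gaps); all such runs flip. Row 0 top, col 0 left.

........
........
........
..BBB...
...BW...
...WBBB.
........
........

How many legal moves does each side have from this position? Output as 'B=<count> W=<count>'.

Answer: B=3 W=7

Derivation:
-- B to move --
(3,5): no bracket -> illegal
(4,2): no bracket -> illegal
(4,5): flips 1 -> legal
(5,2): flips 1 -> legal
(6,2): no bracket -> illegal
(6,3): flips 1 -> legal
(6,4): no bracket -> illegal
B mobility = 3
-- W to move --
(2,1): no bracket -> illegal
(2,2): flips 1 -> legal
(2,3): flips 2 -> legal
(2,4): flips 1 -> legal
(2,5): no bracket -> illegal
(3,1): no bracket -> illegal
(3,5): no bracket -> illegal
(4,1): no bracket -> illegal
(4,2): flips 1 -> legal
(4,5): no bracket -> illegal
(4,6): no bracket -> illegal
(4,7): no bracket -> illegal
(5,2): no bracket -> illegal
(5,7): flips 3 -> legal
(6,3): no bracket -> illegal
(6,4): flips 1 -> legal
(6,5): no bracket -> illegal
(6,6): flips 1 -> legal
(6,7): no bracket -> illegal
W mobility = 7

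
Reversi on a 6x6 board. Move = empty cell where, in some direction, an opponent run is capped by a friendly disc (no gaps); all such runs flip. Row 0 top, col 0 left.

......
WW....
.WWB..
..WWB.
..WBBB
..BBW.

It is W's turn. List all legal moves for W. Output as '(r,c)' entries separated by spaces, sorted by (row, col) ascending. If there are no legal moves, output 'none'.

(1,2): no bracket -> illegal
(1,3): flips 1 -> legal
(1,4): flips 1 -> legal
(2,4): flips 3 -> legal
(2,5): no bracket -> illegal
(3,5): flips 1 -> legal
(4,1): no bracket -> illegal
(5,1): flips 2 -> legal
(5,5): flips 1 -> legal

Answer: (1,3) (1,4) (2,4) (3,5) (5,1) (5,5)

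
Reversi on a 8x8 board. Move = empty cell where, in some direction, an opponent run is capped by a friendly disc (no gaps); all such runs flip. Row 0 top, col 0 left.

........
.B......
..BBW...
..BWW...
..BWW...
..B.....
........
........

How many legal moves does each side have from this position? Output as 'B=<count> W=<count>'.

Answer: B=7 W=8

Derivation:
-- B to move --
(1,3): no bracket -> illegal
(1,4): no bracket -> illegal
(1,5): flips 2 -> legal
(2,5): flips 3 -> legal
(3,5): flips 2 -> legal
(4,5): flips 3 -> legal
(5,3): flips 2 -> legal
(5,4): flips 1 -> legal
(5,5): flips 2 -> legal
B mobility = 7
-- W to move --
(0,0): flips 2 -> legal
(0,1): no bracket -> illegal
(0,2): no bracket -> illegal
(1,0): no bracket -> illegal
(1,2): flips 1 -> legal
(1,3): flips 1 -> legal
(1,4): no bracket -> illegal
(2,0): no bracket -> illegal
(2,1): flips 3 -> legal
(3,1): flips 1 -> legal
(4,1): flips 1 -> legal
(5,1): flips 1 -> legal
(5,3): no bracket -> illegal
(6,1): flips 1 -> legal
(6,2): no bracket -> illegal
(6,3): no bracket -> illegal
W mobility = 8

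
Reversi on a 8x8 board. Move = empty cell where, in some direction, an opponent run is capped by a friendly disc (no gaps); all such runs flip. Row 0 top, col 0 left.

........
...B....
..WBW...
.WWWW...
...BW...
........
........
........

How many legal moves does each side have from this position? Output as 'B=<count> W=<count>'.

-- B to move --
(1,1): no bracket -> illegal
(1,2): no bracket -> illegal
(1,4): no bracket -> illegal
(1,5): no bracket -> illegal
(2,0): no bracket -> illegal
(2,1): flips 2 -> legal
(2,5): flips 2 -> legal
(3,0): no bracket -> illegal
(3,5): flips 1 -> legal
(4,0): flips 2 -> legal
(4,1): flips 1 -> legal
(4,2): no bracket -> illegal
(4,5): flips 2 -> legal
(5,3): no bracket -> illegal
(5,4): no bracket -> illegal
(5,5): no bracket -> illegal
B mobility = 6
-- W to move --
(0,2): flips 1 -> legal
(0,3): flips 2 -> legal
(0,4): flips 1 -> legal
(1,2): flips 1 -> legal
(1,4): flips 1 -> legal
(4,2): flips 1 -> legal
(5,2): flips 1 -> legal
(5,3): flips 1 -> legal
(5,4): flips 1 -> legal
W mobility = 9

Answer: B=6 W=9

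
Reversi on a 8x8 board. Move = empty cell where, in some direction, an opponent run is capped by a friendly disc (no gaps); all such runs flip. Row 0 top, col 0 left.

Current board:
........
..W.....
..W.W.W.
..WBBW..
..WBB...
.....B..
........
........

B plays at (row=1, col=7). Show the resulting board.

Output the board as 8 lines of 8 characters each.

Answer: ........
..W....B
..W.W.B.
..WBBB..
..WBB...
.....B..
........
........

Derivation:
Place B at (1,7); scan 8 dirs for brackets.
Dir NW: first cell '.' (not opp) -> no flip
Dir N: first cell '.' (not opp) -> no flip
Dir NE: edge -> no flip
Dir W: first cell '.' (not opp) -> no flip
Dir E: edge -> no flip
Dir SW: opp run (2,6) (3,5) capped by B -> flip
Dir S: first cell '.' (not opp) -> no flip
Dir SE: edge -> no flip
All flips: (2,6) (3,5)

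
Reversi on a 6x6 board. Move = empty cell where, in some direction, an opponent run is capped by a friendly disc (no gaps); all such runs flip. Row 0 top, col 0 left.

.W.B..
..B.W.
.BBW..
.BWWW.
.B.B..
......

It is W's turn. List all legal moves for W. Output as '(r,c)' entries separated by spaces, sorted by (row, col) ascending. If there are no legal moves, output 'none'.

Answer: (0,2) (1,0) (1,1) (2,0) (3,0) (5,0) (5,2) (5,3) (5,4)

Derivation:
(0,2): flips 2 -> legal
(0,4): no bracket -> illegal
(1,0): flips 1 -> legal
(1,1): flips 1 -> legal
(1,3): no bracket -> illegal
(2,0): flips 2 -> legal
(3,0): flips 1 -> legal
(4,0): no bracket -> illegal
(4,2): no bracket -> illegal
(4,4): no bracket -> illegal
(5,0): flips 1 -> legal
(5,1): no bracket -> illegal
(5,2): flips 1 -> legal
(5,3): flips 1 -> legal
(5,4): flips 1 -> legal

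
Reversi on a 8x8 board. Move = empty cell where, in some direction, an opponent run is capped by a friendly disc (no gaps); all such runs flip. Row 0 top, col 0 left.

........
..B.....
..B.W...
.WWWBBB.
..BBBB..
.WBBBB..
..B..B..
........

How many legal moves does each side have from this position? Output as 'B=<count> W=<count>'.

-- B to move --
(1,3): flips 1 -> legal
(1,4): flips 1 -> legal
(1,5): flips 2 -> legal
(2,0): flips 1 -> legal
(2,1): flips 1 -> legal
(2,3): flips 1 -> legal
(2,5): no bracket -> illegal
(3,0): flips 3 -> legal
(4,0): flips 2 -> legal
(4,1): no bracket -> illegal
(5,0): flips 1 -> legal
(6,0): flips 1 -> legal
(6,1): no bracket -> illegal
B mobility = 10
-- W to move --
(0,1): no bracket -> illegal
(0,2): flips 2 -> legal
(0,3): no bracket -> illegal
(1,1): flips 1 -> legal
(1,3): flips 1 -> legal
(2,1): no bracket -> illegal
(2,3): no bracket -> illegal
(2,5): no bracket -> illegal
(2,6): no bracket -> illegal
(2,7): no bracket -> illegal
(3,7): flips 3 -> legal
(4,1): no bracket -> illegal
(4,6): flips 1 -> legal
(4,7): no bracket -> illegal
(5,6): flips 4 -> legal
(6,1): no bracket -> illegal
(6,3): flips 2 -> legal
(6,4): flips 5 -> legal
(6,6): flips 2 -> legal
(7,1): no bracket -> illegal
(7,2): flips 3 -> legal
(7,3): flips 1 -> legal
(7,4): no bracket -> illegal
(7,5): no bracket -> illegal
(7,6): flips 3 -> legal
W mobility = 12

Answer: B=10 W=12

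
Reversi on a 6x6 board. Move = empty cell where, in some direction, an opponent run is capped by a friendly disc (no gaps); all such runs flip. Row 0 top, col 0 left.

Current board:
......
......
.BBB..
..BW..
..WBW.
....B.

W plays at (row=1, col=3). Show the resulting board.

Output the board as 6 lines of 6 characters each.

Answer: ......
...W..
.BBW..
..BW..
..WBW.
....B.

Derivation:
Place W at (1,3); scan 8 dirs for brackets.
Dir NW: first cell '.' (not opp) -> no flip
Dir N: first cell '.' (not opp) -> no flip
Dir NE: first cell '.' (not opp) -> no flip
Dir W: first cell '.' (not opp) -> no flip
Dir E: first cell '.' (not opp) -> no flip
Dir SW: opp run (2,2), next='.' -> no flip
Dir S: opp run (2,3) capped by W -> flip
Dir SE: first cell '.' (not opp) -> no flip
All flips: (2,3)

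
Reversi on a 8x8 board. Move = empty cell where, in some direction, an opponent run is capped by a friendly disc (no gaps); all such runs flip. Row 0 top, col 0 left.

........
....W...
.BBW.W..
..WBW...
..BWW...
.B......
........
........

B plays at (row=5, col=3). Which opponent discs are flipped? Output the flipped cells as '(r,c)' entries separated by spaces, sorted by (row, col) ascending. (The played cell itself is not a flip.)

Dir NW: first cell 'B' (not opp) -> no flip
Dir N: opp run (4,3) capped by B -> flip
Dir NE: opp run (4,4), next='.' -> no flip
Dir W: first cell '.' (not opp) -> no flip
Dir E: first cell '.' (not opp) -> no flip
Dir SW: first cell '.' (not opp) -> no flip
Dir S: first cell '.' (not opp) -> no flip
Dir SE: first cell '.' (not opp) -> no flip

Answer: (4,3)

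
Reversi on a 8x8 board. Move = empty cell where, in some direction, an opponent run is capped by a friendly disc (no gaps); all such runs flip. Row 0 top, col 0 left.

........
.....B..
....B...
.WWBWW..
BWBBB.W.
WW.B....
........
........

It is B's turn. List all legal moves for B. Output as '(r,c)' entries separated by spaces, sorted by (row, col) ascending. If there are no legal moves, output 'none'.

(2,0): flips 1 -> legal
(2,1): flips 1 -> legal
(2,2): flips 2 -> legal
(2,3): no bracket -> illegal
(2,5): flips 1 -> legal
(2,6): flips 1 -> legal
(3,0): flips 2 -> legal
(3,6): flips 2 -> legal
(3,7): no bracket -> illegal
(4,5): no bracket -> illegal
(4,7): no bracket -> illegal
(5,2): no bracket -> illegal
(5,5): no bracket -> illegal
(5,6): no bracket -> illegal
(5,7): flips 2 -> legal
(6,0): flips 2 -> legal
(6,1): no bracket -> illegal
(6,2): flips 1 -> legal

Answer: (2,0) (2,1) (2,2) (2,5) (2,6) (3,0) (3,6) (5,7) (6,0) (6,2)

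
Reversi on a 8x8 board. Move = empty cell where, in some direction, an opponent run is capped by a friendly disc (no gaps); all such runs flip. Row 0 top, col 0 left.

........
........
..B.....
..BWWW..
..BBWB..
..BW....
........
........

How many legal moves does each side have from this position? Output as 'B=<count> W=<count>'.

Answer: B=8 W=8

Derivation:
-- B to move --
(2,3): flips 2 -> legal
(2,4): flips 1 -> legal
(2,5): flips 2 -> legal
(2,6): no bracket -> illegal
(3,6): flips 3 -> legal
(4,6): no bracket -> illegal
(5,4): flips 1 -> legal
(5,5): flips 2 -> legal
(6,2): no bracket -> illegal
(6,3): flips 1 -> legal
(6,4): flips 1 -> legal
B mobility = 8
-- W to move --
(1,1): flips 1 -> legal
(1,2): no bracket -> illegal
(1,3): no bracket -> illegal
(2,1): no bracket -> illegal
(2,3): no bracket -> illegal
(3,1): flips 2 -> legal
(3,6): no bracket -> illegal
(4,1): flips 2 -> legal
(4,6): flips 1 -> legal
(5,1): flips 2 -> legal
(5,4): no bracket -> illegal
(5,5): flips 1 -> legal
(5,6): flips 1 -> legal
(6,1): flips 2 -> legal
(6,2): no bracket -> illegal
(6,3): no bracket -> illegal
W mobility = 8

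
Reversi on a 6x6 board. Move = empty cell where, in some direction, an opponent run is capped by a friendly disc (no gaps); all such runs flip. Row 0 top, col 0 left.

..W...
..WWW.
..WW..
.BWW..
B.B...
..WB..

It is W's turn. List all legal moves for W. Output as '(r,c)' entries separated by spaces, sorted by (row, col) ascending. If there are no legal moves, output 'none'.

(2,0): no bracket -> illegal
(2,1): no bracket -> illegal
(3,0): flips 1 -> legal
(4,1): no bracket -> illegal
(4,3): no bracket -> illegal
(4,4): no bracket -> illegal
(5,0): no bracket -> illegal
(5,1): flips 1 -> legal
(5,4): flips 1 -> legal

Answer: (3,0) (5,1) (5,4)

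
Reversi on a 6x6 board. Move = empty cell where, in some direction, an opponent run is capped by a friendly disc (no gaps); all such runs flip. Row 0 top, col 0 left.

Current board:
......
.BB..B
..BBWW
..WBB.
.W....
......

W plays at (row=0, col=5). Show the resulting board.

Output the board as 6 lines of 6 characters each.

Place W at (0,5); scan 8 dirs for brackets.
Dir NW: edge -> no flip
Dir N: edge -> no flip
Dir NE: edge -> no flip
Dir W: first cell '.' (not opp) -> no flip
Dir E: edge -> no flip
Dir SW: first cell '.' (not opp) -> no flip
Dir S: opp run (1,5) capped by W -> flip
Dir SE: edge -> no flip
All flips: (1,5)

Answer: .....W
.BB..W
..BBWW
..WBB.
.W....
......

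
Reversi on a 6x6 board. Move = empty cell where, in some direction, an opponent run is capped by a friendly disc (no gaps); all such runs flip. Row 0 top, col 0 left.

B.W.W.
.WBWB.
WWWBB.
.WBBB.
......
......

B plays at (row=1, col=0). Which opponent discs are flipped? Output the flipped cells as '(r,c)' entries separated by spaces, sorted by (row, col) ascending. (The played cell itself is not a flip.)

Answer: (1,1) (2,1)

Derivation:
Dir NW: edge -> no flip
Dir N: first cell 'B' (not opp) -> no flip
Dir NE: first cell '.' (not opp) -> no flip
Dir W: edge -> no flip
Dir E: opp run (1,1) capped by B -> flip
Dir SW: edge -> no flip
Dir S: opp run (2,0), next='.' -> no flip
Dir SE: opp run (2,1) capped by B -> flip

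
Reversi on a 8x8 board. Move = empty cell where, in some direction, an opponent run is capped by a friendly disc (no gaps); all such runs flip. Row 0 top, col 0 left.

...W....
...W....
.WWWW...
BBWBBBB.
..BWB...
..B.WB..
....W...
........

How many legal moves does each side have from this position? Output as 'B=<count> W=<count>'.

Answer: B=9 W=11

Derivation:
-- B to move --
(0,2): flips 2 -> legal
(0,4): flips 2 -> legal
(1,0): no bracket -> illegal
(1,1): flips 2 -> legal
(1,2): flips 4 -> legal
(1,4): flips 1 -> legal
(1,5): flips 1 -> legal
(2,0): no bracket -> illegal
(2,5): no bracket -> illegal
(4,1): no bracket -> illegal
(4,5): no bracket -> illegal
(5,3): flips 2 -> legal
(6,3): no bracket -> illegal
(6,5): no bracket -> illegal
(7,3): flips 1 -> legal
(7,4): flips 2 -> legal
(7,5): no bracket -> illegal
B mobility = 9
-- W to move --
(2,0): no bracket -> illegal
(2,5): flips 1 -> legal
(2,6): no bracket -> illegal
(2,7): no bracket -> illegal
(3,7): flips 4 -> legal
(4,0): flips 1 -> legal
(4,1): flips 2 -> legal
(4,5): flips 2 -> legal
(4,6): flips 2 -> legal
(4,7): no bracket -> illegal
(5,1): flips 2 -> legal
(5,3): no bracket -> illegal
(5,6): flips 1 -> legal
(6,1): flips 1 -> legal
(6,2): flips 2 -> legal
(6,3): no bracket -> illegal
(6,5): no bracket -> illegal
(6,6): flips 3 -> legal
W mobility = 11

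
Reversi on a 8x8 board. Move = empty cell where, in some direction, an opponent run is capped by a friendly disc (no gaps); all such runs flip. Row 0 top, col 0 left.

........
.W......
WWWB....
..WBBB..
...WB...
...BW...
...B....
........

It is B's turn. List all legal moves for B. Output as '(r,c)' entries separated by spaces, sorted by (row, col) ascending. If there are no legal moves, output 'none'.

(0,0): flips 2 -> legal
(0,1): no bracket -> illegal
(0,2): no bracket -> illegal
(1,0): no bracket -> illegal
(1,2): no bracket -> illegal
(1,3): no bracket -> illegal
(3,0): no bracket -> illegal
(3,1): flips 1 -> legal
(4,1): flips 1 -> legal
(4,2): flips 1 -> legal
(4,5): flips 1 -> legal
(5,2): flips 1 -> legal
(5,5): flips 1 -> legal
(6,4): flips 1 -> legal
(6,5): no bracket -> illegal

Answer: (0,0) (3,1) (4,1) (4,2) (4,5) (5,2) (5,5) (6,4)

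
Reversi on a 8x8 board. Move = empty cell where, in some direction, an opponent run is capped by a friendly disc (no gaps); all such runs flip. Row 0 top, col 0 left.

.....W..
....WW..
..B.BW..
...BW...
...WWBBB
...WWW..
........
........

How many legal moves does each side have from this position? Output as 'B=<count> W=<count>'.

Answer: B=10 W=8

Derivation:
-- B to move --
(0,3): no bracket -> illegal
(0,4): flips 1 -> legal
(0,6): flips 1 -> legal
(1,3): no bracket -> illegal
(1,6): no bracket -> illegal
(2,3): flips 1 -> legal
(2,6): flips 1 -> legal
(3,2): no bracket -> illegal
(3,5): flips 1 -> legal
(3,6): no bracket -> illegal
(4,2): flips 2 -> legal
(5,2): no bracket -> illegal
(5,6): no bracket -> illegal
(6,2): no bracket -> illegal
(6,3): flips 3 -> legal
(6,4): flips 4 -> legal
(6,5): flips 1 -> legal
(6,6): flips 2 -> legal
B mobility = 10
-- W to move --
(1,1): flips 2 -> legal
(1,2): no bracket -> illegal
(1,3): no bracket -> illegal
(2,1): no bracket -> illegal
(2,3): flips 2 -> legal
(3,1): no bracket -> illegal
(3,2): flips 1 -> legal
(3,5): flips 1 -> legal
(3,6): flips 1 -> legal
(3,7): flips 1 -> legal
(4,2): flips 2 -> legal
(5,6): flips 1 -> legal
(5,7): no bracket -> illegal
W mobility = 8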